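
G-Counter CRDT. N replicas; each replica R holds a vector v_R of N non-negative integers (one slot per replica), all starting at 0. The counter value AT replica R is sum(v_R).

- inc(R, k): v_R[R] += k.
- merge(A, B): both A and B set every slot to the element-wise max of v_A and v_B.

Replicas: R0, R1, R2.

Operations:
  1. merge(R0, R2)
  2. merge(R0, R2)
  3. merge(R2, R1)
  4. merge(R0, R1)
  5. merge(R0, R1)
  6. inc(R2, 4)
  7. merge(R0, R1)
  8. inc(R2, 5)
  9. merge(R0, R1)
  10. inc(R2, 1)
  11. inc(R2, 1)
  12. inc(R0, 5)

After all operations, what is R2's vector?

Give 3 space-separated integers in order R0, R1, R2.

Answer: 0 0 11

Derivation:
Op 1: merge R0<->R2 -> R0=(0,0,0) R2=(0,0,0)
Op 2: merge R0<->R2 -> R0=(0,0,0) R2=(0,0,0)
Op 3: merge R2<->R1 -> R2=(0,0,0) R1=(0,0,0)
Op 4: merge R0<->R1 -> R0=(0,0,0) R1=(0,0,0)
Op 5: merge R0<->R1 -> R0=(0,0,0) R1=(0,0,0)
Op 6: inc R2 by 4 -> R2=(0,0,4) value=4
Op 7: merge R0<->R1 -> R0=(0,0,0) R1=(0,0,0)
Op 8: inc R2 by 5 -> R2=(0,0,9) value=9
Op 9: merge R0<->R1 -> R0=(0,0,0) R1=(0,0,0)
Op 10: inc R2 by 1 -> R2=(0,0,10) value=10
Op 11: inc R2 by 1 -> R2=(0,0,11) value=11
Op 12: inc R0 by 5 -> R0=(5,0,0) value=5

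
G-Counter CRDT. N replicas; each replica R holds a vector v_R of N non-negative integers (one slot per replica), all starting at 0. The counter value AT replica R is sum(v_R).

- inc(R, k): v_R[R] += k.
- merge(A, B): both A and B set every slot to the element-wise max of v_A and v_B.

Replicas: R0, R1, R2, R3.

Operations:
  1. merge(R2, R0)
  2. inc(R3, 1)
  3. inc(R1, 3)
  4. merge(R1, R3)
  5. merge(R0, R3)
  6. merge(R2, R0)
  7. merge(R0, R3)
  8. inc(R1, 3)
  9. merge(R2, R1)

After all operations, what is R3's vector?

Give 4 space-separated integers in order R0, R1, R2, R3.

Op 1: merge R2<->R0 -> R2=(0,0,0,0) R0=(0,0,0,0)
Op 2: inc R3 by 1 -> R3=(0,0,0,1) value=1
Op 3: inc R1 by 3 -> R1=(0,3,0,0) value=3
Op 4: merge R1<->R3 -> R1=(0,3,0,1) R3=(0,3,0,1)
Op 5: merge R0<->R3 -> R0=(0,3,0,1) R3=(0,3,0,1)
Op 6: merge R2<->R0 -> R2=(0,3,0,1) R0=(0,3,0,1)
Op 7: merge R0<->R3 -> R0=(0,3,0,1) R3=(0,3,0,1)
Op 8: inc R1 by 3 -> R1=(0,6,0,1) value=7
Op 9: merge R2<->R1 -> R2=(0,6,0,1) R1=(0,6,0,1)

Answer: 0 3 0 1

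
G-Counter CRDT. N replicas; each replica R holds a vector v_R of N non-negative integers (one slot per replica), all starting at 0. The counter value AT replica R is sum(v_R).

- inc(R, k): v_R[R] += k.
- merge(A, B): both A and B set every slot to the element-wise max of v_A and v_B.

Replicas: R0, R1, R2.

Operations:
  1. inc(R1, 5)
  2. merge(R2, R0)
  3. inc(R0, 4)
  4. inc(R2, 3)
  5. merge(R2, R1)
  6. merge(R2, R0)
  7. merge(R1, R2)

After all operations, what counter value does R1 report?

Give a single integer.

Answer: 12

Derivation:
Op 1: inc R1 by 5 -> R1=(0,5,0) value=5
Op 2: merge R2<->R0 -> R2=(0,0,0) R0=(0,0,0)
Op 3: inc R0 by 4 -> R0=(4,0,0) value=4
Op 4: inc R2 by 3 -> R2=(0,0,3) value=3
Op 5: merge R2<->R1 -> R2=(0,5,3) R1=(0,5,3)
Op 6: merge R2<->R0 -> R2=(4,5,3) R0=(4,5,3)
Op 7: merge R1<->R2 -> R1=(4,5,3) R2=(4,5,3)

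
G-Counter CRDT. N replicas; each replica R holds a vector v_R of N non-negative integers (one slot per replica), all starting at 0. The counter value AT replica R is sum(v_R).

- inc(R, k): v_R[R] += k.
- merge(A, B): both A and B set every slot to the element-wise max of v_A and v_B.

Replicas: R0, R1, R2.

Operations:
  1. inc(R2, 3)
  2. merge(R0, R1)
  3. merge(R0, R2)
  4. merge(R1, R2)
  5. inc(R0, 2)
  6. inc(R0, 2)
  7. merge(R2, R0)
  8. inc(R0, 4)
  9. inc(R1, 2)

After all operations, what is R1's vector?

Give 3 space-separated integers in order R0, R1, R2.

Answer: 0 2 3

Derivation:
Op 1: inc R2 by 3 -> R2=(0,0,3) value=3
Op 2: merge R0<->R1 -> R0=(0,0,0) R1=(0,0,0)
Op 3: merge R0<->R2 -> R0=(0,0,3) R2=(0,0,3)
Op 4: merge R1<->R2 -> R1=(0,0,3) R2=(0,0,3)
Op 5: inc R0 by 2 -> R0=(2,0,3) value=5
Op 6: inc R0 by 2 -> R0=(4,0,3) value=7
Op 7: merge R2<->R0 -> R2=(4,0,3) R0=(4,0,3)
Op 8: inc R0 by 4 -> R0=(8,0,3) value=11
Op 9: inc R1 by 2 -> R1=(0,2,3) value=5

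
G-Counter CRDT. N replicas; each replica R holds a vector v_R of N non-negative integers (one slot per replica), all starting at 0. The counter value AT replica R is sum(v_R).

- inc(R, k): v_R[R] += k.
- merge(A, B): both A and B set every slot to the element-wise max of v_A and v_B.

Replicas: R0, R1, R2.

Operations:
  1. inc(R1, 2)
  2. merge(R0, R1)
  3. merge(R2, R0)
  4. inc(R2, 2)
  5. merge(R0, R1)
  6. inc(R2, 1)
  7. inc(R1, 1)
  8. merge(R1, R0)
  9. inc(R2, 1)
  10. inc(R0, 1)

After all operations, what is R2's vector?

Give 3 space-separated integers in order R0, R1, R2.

Answer: 0 2 4

Derivation:
Op 1: inc R1 by 2 -> R1=(0,2,0) value=2
Op 2: merge R0<->R1 -> R0=(0,2,0) R1=(0,2,0)
Op 3: merge R2<->R0 -> R2=(0,2,0) R0=(0,2,0)
Op 4: inc R2 by 2 -> R2=(0,2,2) value=4
Op 5: merge R0<->R1 -> R0=(0,2,0) R1=(0,2,0)
Op 6: inc R2 by 1 -> R2=(0,2,3) value=5
Op 7: inc R1 by 1 -> R1=(0,3,0) value=3
Op 8: merge R1<->R0 -> R1=(0,3,0) R0=(0,3,0)
Op 9: inc R2 by 1 -> R2=(0,2,4) value=6
Op 10: inc R0 by 1 -> R0=(1,3,0) value=4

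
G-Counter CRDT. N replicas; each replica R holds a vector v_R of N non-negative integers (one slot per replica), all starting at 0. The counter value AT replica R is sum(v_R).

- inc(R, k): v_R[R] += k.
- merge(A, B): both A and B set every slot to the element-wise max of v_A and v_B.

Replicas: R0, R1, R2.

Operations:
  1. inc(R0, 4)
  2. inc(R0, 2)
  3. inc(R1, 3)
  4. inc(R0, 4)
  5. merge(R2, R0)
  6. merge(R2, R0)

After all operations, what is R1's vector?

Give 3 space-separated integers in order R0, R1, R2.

Answer: 0 3 0

Derivation:
Op 1: inc R0 by 4 -> R0=(4,0,0) value=4
Op 2: inc R0 by 2 -> R0=(6,0,0) value=6
Op 3: inc R1 by 3 -> R1=(0,3,0) value=3
Op 4: inc R0 by 4 -> R0=(10,0,0) value=10
Op 5: merge R2<->R0 -> R2=(10,0,0) R0=(10,0,0)
Op 6: merge R2<->R0 -> R2=(10,0,0) R0=(10,0,0)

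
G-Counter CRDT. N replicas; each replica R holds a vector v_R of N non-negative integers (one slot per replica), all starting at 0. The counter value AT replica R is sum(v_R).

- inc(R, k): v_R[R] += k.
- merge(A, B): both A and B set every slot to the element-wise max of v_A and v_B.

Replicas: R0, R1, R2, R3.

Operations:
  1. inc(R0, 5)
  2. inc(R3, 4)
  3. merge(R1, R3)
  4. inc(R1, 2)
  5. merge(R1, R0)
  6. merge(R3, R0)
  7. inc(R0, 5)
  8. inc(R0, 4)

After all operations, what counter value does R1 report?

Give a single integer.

Op 1: inc R0 by 5 -> R0=(5,0,0,0) value=5
Op 2: inc R3 by 4 -> R3=(0,0,0,4) value=4
Op 3: merge R1<->R3 -> R1=(0,0,0,4) R3=(0,0,0,4)
Op 4: inc R1 by 2 -> R1=(0,2,0,4) value=6
Op 5: merge R1<->R0 -> R1=(5,2,0,4) R0=(5,2,0,4)
Op 6: merge R3<->R0 -> R3=(5,2,0,4) R0=(5,2,0,4)
Op 7: inc R0 by 5 -> R0=(10,2,0,4) value=16
Op 8: inc R0 by 4 -> R0=(14,2,0,4) value=20

Answer: 11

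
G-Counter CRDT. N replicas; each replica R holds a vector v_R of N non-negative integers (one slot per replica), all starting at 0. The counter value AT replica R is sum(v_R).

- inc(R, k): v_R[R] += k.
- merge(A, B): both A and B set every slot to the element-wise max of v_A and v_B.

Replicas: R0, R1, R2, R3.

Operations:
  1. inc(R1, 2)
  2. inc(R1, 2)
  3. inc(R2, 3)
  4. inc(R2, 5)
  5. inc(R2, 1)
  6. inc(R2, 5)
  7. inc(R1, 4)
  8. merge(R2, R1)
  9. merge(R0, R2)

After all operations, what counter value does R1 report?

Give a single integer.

Answer: 22

Derivation:
Op 1: inc R1 by 2 -> R1=(0,2,0,0) value=2
Op 2: inc R1 by 2 -> R1=(0,4,0,0) value=4
Op 3: inc R2 by 3 -> R2=(0,0,3,0) value=3
Op 4: inc R2 by 5 -> R2=(0,0,8,0) value=8
Op 5: inc R2 by 1 -> R2=(0,0,9,0) value=9
Op 6: inc R2 by 5 -> R2=(0,0,14,0) value=14
Op 7: inc R1 by 4 -> R1=(0,8,0,0) value=8
Op 8: merge R2<->R1 -> R2=(0,8,14,0) R1=(0,8,14,0)
Op 9: merge R0<->R2 -> R0=(0,8,14,0) R2=(0,8,14,0)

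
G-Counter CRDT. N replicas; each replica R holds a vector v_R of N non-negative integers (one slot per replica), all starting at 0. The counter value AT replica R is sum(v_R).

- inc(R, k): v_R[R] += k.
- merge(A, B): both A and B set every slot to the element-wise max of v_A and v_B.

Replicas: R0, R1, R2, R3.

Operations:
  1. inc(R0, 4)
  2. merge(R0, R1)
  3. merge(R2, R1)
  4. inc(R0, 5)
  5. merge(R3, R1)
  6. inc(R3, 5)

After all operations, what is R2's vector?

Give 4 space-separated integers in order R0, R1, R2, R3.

Op 1: inc R0 by 4 -> R0=(4,0,0,0) value=4
Op 2: merge R0<->R1 -> R0=(4,0,0,0) R1=(4,0,0,0)
Op 3: merge R2<->R1 -> R2=(4,0,0,0) R1=(4,0,0,0)
Op 4: inc R0 by 5 -> R0=(9,0,0,0) value=9
Op 5: merge R3<->R1 -> R3=(4,0,0,0) R1=(4,0,0,0)
Op 6: inc R3 by 5 -> R3=(4,0,0,5) value=9

Answer: 4 0 0 0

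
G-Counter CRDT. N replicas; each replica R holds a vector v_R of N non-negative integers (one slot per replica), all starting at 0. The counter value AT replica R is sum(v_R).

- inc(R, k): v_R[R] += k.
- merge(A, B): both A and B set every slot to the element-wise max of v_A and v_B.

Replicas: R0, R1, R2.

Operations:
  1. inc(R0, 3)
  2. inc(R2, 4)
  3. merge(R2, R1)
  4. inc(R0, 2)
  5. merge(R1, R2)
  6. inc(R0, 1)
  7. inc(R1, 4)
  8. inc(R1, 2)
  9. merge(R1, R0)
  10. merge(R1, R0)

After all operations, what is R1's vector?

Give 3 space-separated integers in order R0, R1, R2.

Answer: 6 6 4

Derivation:
Op 1: inc R0 by 3 -> R0=(3,0,0) value=3
Op 2: inc R2 by 4 -> R2=(0,0,4) value=4
Op 3: merge R2<->R1 -> R2=(0,0,4) R1=(0,0,4)
Op 4: inc R0 by 2 -> R0=(5,0,0) value=5
Op 5: merge R1<->R2 -> R1=(0,0,4) R2=(0,0,4)
Op 6: inc R0 by 1 -> R0=(6,0,0) value=6
Op 7: inc R1 by 4 -> R1=(0,4,4) value=8
Op 8: inc R1 by 2 -> R1=(0,6,4) value=10
Op 9: merge R1<->R0 -> R1=(6,6,4) R0=(6,6,4)
Op 10: merge R1<->R0 -> R1=(6,6,4) R0=(6,6,4)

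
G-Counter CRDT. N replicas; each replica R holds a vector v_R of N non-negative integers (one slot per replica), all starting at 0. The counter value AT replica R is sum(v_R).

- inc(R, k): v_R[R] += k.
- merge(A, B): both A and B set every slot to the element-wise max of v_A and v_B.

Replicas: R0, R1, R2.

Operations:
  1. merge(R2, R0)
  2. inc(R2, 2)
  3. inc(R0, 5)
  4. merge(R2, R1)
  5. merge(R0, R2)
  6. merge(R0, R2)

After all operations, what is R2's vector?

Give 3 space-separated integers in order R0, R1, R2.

Answer: 5 0 2

Derivation:
Op 1: merge R2<->R0 -> R2=(0,0,0) R0=(0,0,0)
Op 2: inc R2 by 2 -> R2=(0,0,2) value=2
Op 3: inc R0 by 5 -> R0=(5,0,0) value=5
Op 4: merge R2<->R1 -> R2=(0,0,2) R1=(0,0,2)
Op 5: merge R0<->R2 -> R0=(5,0,2) R2=(5,0,2)
Op 6: merge R0<->R2 -> R0=(5,0,2) R2=(5,0,2)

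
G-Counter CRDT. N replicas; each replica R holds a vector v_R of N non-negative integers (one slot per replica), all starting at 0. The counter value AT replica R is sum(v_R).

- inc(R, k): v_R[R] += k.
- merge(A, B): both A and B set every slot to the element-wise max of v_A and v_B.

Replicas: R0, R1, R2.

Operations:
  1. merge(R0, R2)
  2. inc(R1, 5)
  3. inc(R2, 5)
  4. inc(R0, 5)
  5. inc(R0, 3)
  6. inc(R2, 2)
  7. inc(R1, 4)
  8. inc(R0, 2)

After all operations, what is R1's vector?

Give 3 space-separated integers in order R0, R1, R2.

Op 1: merge R0<->R2 -> R0=(0,0,0) R2=(0,0,0)
Op 2: inc R1 by 5 -> R1=(0,5,0) value=5
Op 3: inc R2 by 5 -> R2=(0,0,5) value=5
Op 4: inc R0 by 5 -> R0=(5,0,0) value=5
Op 5: inc R0 by 3 -> R0=(8,0,0) value=8
Op 6: inc R2 by 2 -> R2=(0,0,7) value=7
Op 7: inc R1 by 4 -> R1=(0,9,0) value=9
Op 8: inc R0 by 2 -> R0=(10,0,0) value=10

Answer: 0 9 0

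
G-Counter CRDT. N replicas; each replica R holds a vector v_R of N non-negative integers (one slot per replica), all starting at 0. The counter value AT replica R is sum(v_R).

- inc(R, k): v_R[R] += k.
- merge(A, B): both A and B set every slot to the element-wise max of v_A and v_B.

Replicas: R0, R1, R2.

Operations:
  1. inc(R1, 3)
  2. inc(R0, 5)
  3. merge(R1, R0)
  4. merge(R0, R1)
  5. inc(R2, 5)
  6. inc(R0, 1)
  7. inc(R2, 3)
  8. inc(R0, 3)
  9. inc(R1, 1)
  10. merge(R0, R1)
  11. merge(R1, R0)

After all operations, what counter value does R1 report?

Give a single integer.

Answer: 13

Derivation:
Op 1: inc R1 by 3 -> R1=(0,3,0) value=3
Op 2: inc R0 by 5 -> R0=(5,0,0) value=5
Op 3: merge R1<->R0 -> R1=(5,3,0) R0=(5,3,0)
Op 4: merge R0<->R1 -> R0=(5,3,0) R1=(5,3,0)
Op 5: inc R2 by 5 -> R2=(0,0,5) value=5
Op 6: inc R0 by 1 -> R0=(6,3,0) value=9
Op 7: inc R2 by 3 -> R2=(0,0,8) value=8
Op 8: inc R0 by 3 -> R0=(9,3,0) value=12
Op 9: inc R1 by 1 -> R1=(5,4,0) value=9
Op 10: merge R0<->R1 -> R0=(9,4,0) R1=(9,4,0)
Op 11: merge R1<->R0 -> R1=(9,4,0) R0=(9,4,0)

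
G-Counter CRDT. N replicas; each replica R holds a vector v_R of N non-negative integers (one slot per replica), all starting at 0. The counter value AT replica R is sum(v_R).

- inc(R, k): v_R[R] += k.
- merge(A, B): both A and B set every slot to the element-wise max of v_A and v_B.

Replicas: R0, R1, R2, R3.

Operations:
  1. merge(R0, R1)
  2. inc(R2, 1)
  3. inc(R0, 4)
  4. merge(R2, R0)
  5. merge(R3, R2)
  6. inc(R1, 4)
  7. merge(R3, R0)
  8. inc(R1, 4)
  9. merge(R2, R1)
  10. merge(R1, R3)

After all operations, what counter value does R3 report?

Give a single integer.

Op 1: merge R0<->R1 -> R0=(0,0,0,0) R1=(0,0,0,0)
Op 2: inc R2 by 1 -> R2=(0,0,1,0) value=1
Op 3: inc R0 by 4 -> R0=(4,0,0,0) value=4
Op 4: merge R2<->R0 -> R2=(4,0,1,0) R0=(4,0,1,0)
Op 5: merge R3<->R2 -> R3=(4,0,1,0) R2=(4,0,1,0)
Op 6: inc R1 by 4 -> R1=(0,4,0,0) value=4
Op 7: merge R3<->R0 -> R3=(4,0,1,0) R0=(4,0,1,0)
Op 8: inc R1 by 4 -> R1=(0,8,0,0) value=8
Op 9: merge R2<->R1 -> R2=(4,8,1,0) R1=(4,8,1,0)
Op 10: merge R1<->R3 -> R1=(4,8,1,0) R3=(4,8,1,0)

Answer: 13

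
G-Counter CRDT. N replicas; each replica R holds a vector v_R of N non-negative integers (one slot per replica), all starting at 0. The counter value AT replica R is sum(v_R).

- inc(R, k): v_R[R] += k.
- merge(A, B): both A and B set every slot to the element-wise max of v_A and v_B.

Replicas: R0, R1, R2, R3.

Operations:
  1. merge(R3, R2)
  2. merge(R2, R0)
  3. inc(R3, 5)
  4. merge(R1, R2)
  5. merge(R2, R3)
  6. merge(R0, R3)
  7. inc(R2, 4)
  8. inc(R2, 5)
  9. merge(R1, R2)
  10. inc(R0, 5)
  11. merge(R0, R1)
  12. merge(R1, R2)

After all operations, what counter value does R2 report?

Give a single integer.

Op 1: merge R3<->R2 -> R3=(0,0,0,0) R2=(0,0,0,0)
Op 2: merge R2<->R0 -> R2=(0,0,0,0) R0=(0,0,0,0)
Op 3: inc R3 by 5 -> R3=(0,0,0,5) value=5
Op 4: merge R1<->R2 -> R1=(0,0,0,0) R2=(0,0,0,0)
Op 5: merge R2<->R3 -> R2=(0,0,0,5) R3=(0,0,0,5)
Op 6: merge R0<->R3 -> R0=(0,0,0,5) R3=(0,0,0,5)
Op 7: inc R2 by 4 -> R2=(0,0,4,5) value=9
Op 8: inc R2 by 5 -> R2=(0,0,9,5) value=14
Op 9: merge R1<->R2 -> R1=(0,0,9,5) R2=(0,0,9,5)
Op 10: inc R0 by 5 -> R0=(5,0,0,5) value=10
Op 11: merge R0<->R1 -> R0=(5,0,9,5) R1=(5,0,9,5)
Op 12: merge R1<->R2 -> R1=(5,0,9,5) R2=(5,0,9,5)

Answer: 19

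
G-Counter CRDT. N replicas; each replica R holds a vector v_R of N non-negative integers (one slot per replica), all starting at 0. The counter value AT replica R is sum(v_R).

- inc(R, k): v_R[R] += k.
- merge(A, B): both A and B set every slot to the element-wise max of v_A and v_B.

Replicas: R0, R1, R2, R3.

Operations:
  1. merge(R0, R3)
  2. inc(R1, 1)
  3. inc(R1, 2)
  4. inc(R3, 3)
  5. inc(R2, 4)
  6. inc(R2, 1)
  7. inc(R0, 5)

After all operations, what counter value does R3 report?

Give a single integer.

Answer: 3

Derivation:
Op 1: merge R0<->R3 -> R0=(0,0,0,0) R3=(0,0,0,0)
Op 2: inc R1 by 1 -> R1=(0,1,0,0) value=1
Op 3: inc R1 by 2 -> R1=(0,3,0,0) value=3
Op 4: inc R3 by 3 -> R3=(0,0,0,3) value=3
Op 5: inc R2 by 4 -> R2=(0,0,4,0) value=4
Op 6: inc R2 by 1 -> R2=(0,0,5,0) value=5
Op 7: inc R0 by 5 -> R0=(5,0,0,0) value=5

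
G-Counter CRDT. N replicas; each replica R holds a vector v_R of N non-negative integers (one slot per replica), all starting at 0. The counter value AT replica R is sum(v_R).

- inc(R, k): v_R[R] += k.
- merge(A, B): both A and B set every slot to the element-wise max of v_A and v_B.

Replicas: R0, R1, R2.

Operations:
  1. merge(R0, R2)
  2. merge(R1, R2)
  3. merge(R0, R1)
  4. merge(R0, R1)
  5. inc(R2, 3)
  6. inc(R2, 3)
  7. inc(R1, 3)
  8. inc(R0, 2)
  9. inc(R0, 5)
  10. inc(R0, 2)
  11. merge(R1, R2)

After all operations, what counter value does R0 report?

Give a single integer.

Op 1: merge R0<->R2 -> R0=(0,0,0) R2=(0,0,0)
Op 2: merge R1<->R2 -> R1=(0,0,0) R2=(0,0,0)
Op 3: merge R0<->R1 -> R0=(0,0,0) R1=(0,0,0)
Op 4: merge R0<->R1 -> R0=(0,0,0) R1=(0,0,0)
Op 5: inc R2 by 3 -> R2=(0,0,3) value=3
Op 6: inc R2 by 3 -> R2=(0,0,6) value=6
Op 7: inc R1 by 3 -> R1=(0,3,0) value=3
Op 8: inc R0 by 2 -> R0=(2,0,0) value=2
Op 9: inc R0 by 5 -> R0=(7,0,0) value=7
Op 10: inc R0 by 2 -> R0=(9,0,0) value=9
Op 11: merge R1<->R2 -> R1=(0,3,6) R2=(0,3,6)

Answer: 9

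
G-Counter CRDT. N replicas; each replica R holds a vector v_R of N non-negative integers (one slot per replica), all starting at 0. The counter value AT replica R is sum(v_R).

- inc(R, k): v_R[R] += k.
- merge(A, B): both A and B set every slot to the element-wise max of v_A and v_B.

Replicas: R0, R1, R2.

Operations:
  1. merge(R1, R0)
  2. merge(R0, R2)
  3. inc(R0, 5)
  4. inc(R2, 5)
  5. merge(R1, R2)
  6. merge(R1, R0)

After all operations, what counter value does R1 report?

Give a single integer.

Answer: 10

Derivation:
Op 1: merge R1<->R0 -> R1=(0,0,0) R0=(0,0,0)
Op 2: merge R0<->R2 -> R0=(0,0,0) R2=(0,0,0)
Op 3: inc R0 by 5 -> R0=(5,0,0) value=5
Op 4: inc R2 by 5 -> R2=(0,0,5) value=5
Op 5: merge R1<->R2 -> R1=(0,0,5) R2=(0,0,5)
Op 6: merge R1<->R0 -> R1=(5,0,5) R0=(5,0,5)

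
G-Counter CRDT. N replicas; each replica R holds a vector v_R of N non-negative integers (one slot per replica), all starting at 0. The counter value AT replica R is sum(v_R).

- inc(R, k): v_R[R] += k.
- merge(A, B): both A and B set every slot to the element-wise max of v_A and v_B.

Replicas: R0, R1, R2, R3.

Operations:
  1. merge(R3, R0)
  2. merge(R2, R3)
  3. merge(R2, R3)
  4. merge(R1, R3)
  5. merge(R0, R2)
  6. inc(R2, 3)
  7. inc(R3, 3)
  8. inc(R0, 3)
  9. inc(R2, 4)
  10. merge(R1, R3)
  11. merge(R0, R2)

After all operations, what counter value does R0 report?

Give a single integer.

Op 1: merge R3<->R0 -> R3=(0,0,0,0) R0=(0,0,0,0)
Op 2: merge R2<->R3 -> R2=(0,0,0,0) R3=(0,0,0,0)
Op 3: merge R2<->R3 -> R2=(0,0,0,0) R3=(0,0,0,0)
Op 4: merge R1<->R3 -> R1=(0,0,0,0) R3=(0,0,0,0)
Op 5: merge R0<->R2 -> R0=(0,0,0,0) R2=(0,0,0,0)
Op 6: inc R2 by 3 -> R2=(0,0,3,0) value=3
Op 7: inc R3 by 3 -> R3=(0,0,0,3) value=3
Op 8: inc R0 by 3 -> R0=(3,0,0,0) value=3
Op 9: inc R2 by 4 -> R2=(0,0,7,0) value=7
Op 10: merge R1<->R3 -> R1=(0,0,0,3) R3=(0,0,0,3)
Op 11: merge R0<->R2 -> R0=(3,0,7,0) R2=(3,0,7,0)

Answer: 10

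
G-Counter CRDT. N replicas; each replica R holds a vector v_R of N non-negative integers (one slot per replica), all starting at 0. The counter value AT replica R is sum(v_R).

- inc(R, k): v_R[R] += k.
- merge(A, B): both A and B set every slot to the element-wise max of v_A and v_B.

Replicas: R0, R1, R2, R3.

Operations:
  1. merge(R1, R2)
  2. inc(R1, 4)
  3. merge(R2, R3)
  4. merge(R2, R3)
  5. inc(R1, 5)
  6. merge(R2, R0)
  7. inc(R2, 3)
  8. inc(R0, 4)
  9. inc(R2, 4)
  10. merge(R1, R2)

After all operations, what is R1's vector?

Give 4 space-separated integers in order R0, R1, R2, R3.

Op 1: merge R1<->R2 -> R1=(0,0,0,0) R2=(0,0,0,0)
Op 2: inc R1 by 4 -> R1=(0,4,0,0) value=4
Op 3: merge R2<->R3 -> R2=(0,0,0,0) R3=(0,0,0,0)
Op 4: merge R2<->R3 -> R2=(0,0,0,0) R3=(0,0,0,0)
Op 5: inc R1 by 5 -> R1=(0,9,0,0) value=9
Op 6: merge R2<->R0 -> R2=(0,0,0,0) R0=(0,0,0,0)
Op 7: inc R2 by 3 -> R2=(0,0,3,0) value=3
Op 8: inc R0 by 4 -> R0=(4,0,0,0) value=4
Op 9: inc R2 by 4 -> R2=(0,0,7,0) value=7
Op 10: merge R1<->R2 -> R1=(0,9,7,0) R2=(0,9,7,0)

Answer: 0 9 7 0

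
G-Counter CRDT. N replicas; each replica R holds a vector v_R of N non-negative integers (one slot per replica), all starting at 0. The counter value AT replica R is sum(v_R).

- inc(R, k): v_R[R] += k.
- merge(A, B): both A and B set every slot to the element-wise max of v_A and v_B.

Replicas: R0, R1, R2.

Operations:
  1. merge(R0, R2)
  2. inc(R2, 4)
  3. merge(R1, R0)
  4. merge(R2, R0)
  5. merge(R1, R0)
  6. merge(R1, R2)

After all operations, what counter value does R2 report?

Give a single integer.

Answer: 4

Derivation:
Op 1: merge R0<->R2 -> R0=(0,0,0) R2=(0,0,0)
Op 2: inc R2 by 4 -> R2=(0,0,4) value=4
Op 3: merge R1<->R0 -> R1=(0,0,0) R0=(0,0,0)
Op 4: merge R2<->R0 -> R2=(0,0,4) R0=(0,0,4)
Op 5: merge R1<->R0 -> R1=(0,0,4) R0=(0,0,4)
Op 6: merge R1<->R2 -> R1=(0,0,4) R2=(0,0,4)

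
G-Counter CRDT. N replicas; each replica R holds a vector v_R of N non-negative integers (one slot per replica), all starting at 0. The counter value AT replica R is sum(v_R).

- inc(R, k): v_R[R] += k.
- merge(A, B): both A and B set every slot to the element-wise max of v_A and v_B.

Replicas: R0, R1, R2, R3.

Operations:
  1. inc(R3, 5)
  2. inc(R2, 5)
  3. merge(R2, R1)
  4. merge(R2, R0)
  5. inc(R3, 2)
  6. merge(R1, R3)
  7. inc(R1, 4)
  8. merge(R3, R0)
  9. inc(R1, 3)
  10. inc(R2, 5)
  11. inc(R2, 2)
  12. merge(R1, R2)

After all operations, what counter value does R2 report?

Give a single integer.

Op 1: inc R3 by 5 -> R3=(0,0,0,5) value=5
Op 2: inc R2 by 5 -> R2=(0,0,5,0) value=5
Op 3: merge R2<->R1 -> R2=(0,0,5,0) R1=(0,0,5,0)
Op 4: merge R2<->R0 -> R2=(0,0,5,0) R0=(0,0,5,0)
Op 5: inc R3 by 2 -> R3=(0,0,0,7) value=7
Op 6: merge R1<->R3 -> R1=(0,0,5,7) R3=(0,0,5,7)
Op 7: inc R1 by 4 -> R1=(0,4,5,7) value=16
Op 8: merge R3<->R0 -> R3=(0,0,5,7) R0=(0,0,5,7)
Op 9: inc R1 by 3 -> R1=(0,7,5,7) value=19
Op 10: inc R2 by 5 -> R2=(0,0,10,0) value=10
Op 11: inc R2 by 2 -> R2=(0,0,12,0) value=12
Op 12: merge R1<->R2 -> R1=(0,7,12,7) R2=(0,7,12,7)

Answer: 26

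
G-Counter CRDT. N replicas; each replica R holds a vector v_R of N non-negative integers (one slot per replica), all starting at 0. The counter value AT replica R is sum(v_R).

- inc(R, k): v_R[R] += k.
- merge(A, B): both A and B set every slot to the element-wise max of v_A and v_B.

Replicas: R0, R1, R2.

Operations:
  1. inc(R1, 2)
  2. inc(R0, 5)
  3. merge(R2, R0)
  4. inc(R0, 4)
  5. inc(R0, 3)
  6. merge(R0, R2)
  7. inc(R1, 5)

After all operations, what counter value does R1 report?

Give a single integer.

Answer: 7

Derivation:
Op 1: inc R1 by 2 -> R1=(0,2,0) value=2
Op 2: inc R0 by 5 -> R0=(5,0,0) value=5
Op 3: merge R2<->R0 -> R2=(5,0,0) R0=(5,0,0)
Op 4: inc R0 by 4 -> R0=(9,0,0) value=9
Op 5: inc R0 by 3 -> R0=(12,0,0) value=12
Op 6: merge R0<->R2 -> R0=(12,0,0) R2=(12,0,0)
Op 7: inc R1 by 5 -> R1=(0,7,0) value=7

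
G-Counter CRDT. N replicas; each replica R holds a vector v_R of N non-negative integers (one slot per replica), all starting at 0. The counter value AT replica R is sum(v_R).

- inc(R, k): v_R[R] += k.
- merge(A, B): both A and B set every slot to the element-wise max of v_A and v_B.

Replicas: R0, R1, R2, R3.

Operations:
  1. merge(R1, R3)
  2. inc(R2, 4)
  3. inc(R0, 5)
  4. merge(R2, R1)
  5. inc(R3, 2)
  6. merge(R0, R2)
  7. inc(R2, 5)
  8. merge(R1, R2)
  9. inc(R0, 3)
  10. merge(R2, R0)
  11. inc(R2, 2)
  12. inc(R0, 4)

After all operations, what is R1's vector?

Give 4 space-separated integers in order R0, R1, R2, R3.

Answer: 5 0 9 0

Derivation:
Op 1: merge R1<->R3 -> R1=(0,0,0,0) R3=(0,0,0,0)
Op 2: inc R2 by 4 -> R2=(0,0,4,0) value=4
Op 3: inc R0 by 5 -> R0=(5,0,0,0) value=5
Op 4: merge R2<->R1 -> R2=(0,0,4,0) R1=(0,0,4,0)
Op 5: inc R3 by 2 -> R3=(0,0,0,2) value=2
Op 6: merge R0<->R2 -> R0=(5,0,4,0) R2=(5,0,4,0)
Op 7: inc R2 by 5 -> R2=(5,0,9,0) value=14
Op 8: merge R1<->R2 -> R1=(5,0,9,0) R2=(5,0,9,0)
Op 9: inc R0 by 3 -> R0=(8,0,4,0) value=12
Op 10: merge R2<->R0 -> R2=(8,0,9,0) R0=(8,0,9,0)
Op 11: inc R2 by 2 -> R2=(8,0,11,0) value=19
Op 12: inc R0 by 4 -> R0=(12,0,9,0) value=21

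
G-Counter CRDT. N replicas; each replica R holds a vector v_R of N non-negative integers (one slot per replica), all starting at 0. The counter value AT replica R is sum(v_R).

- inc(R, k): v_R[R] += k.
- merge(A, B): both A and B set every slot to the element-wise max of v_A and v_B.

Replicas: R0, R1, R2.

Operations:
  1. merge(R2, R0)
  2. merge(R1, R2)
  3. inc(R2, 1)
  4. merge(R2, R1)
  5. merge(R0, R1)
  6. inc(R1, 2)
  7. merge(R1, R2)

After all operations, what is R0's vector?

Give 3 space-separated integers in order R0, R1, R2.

Answer: 0 0 1

Derivation:
Op 1: merge R2<->R0 -> R2=(0,0,0) R0=(0,0,0)
Op 2: merge R1<->R2 -> R1=(0,0,0) R2=(0,0,0)
Op 3: inc R2 by 1 -> R2=(0,0,1) value=1
Op 4: merge R2<->R1 -> R2=(0,0,1) R1=(0,0,1)
Op 5: merge R0<->R1 -> R0=(0,0,1) R1=(0,0,1)
Op 6: inc R1 by 2 -> R1=(0,2,1) value=3
Op 7: merge R1<->R2 -> R1=(0,2,1) R2=(0,2,1)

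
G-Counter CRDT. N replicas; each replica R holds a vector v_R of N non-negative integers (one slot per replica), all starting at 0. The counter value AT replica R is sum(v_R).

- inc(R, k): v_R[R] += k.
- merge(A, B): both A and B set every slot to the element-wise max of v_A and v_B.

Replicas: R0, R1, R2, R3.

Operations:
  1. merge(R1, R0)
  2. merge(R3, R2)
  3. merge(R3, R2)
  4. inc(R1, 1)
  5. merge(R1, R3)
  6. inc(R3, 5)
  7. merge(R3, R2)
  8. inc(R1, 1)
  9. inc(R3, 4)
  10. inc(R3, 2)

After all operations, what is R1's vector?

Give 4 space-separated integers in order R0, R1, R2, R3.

Answer: 0 2 0 0

Derivation:
Op 1: merge R1<->R0 -> R1=(0,0,0,0) R0=(0,0,0,0)
Op 2: merge R3<->R2 -> R3=(0,0,0,0) R2=(0,0,0,0)
Op 3: merge R3<->R2 -> R3=(0,0,0,0) R2=(0,0,0,0)
Op 4: inc R1 by 1 -> R1=(0,1,0,0) value=1
Op 5: merge R1<->R3 -> R1=(0,1,0,0) R3=(0,1,0,0)
Op 6: inc R3 by 5 -> R3=(0,1,0,5) value=6
Op 7: merge R3<->R2 -> R3=(0,1,0,5) R2=(0,1,0,5)
Op 8: inc R1 by 1 -> R1=(0,2,0,0) value=2
Op 9: inc R3 by 4 -> R3=(0,1,0,9) value=10
Op 10: inc R3 by 2 -> R3=(0,1,0,11) value=12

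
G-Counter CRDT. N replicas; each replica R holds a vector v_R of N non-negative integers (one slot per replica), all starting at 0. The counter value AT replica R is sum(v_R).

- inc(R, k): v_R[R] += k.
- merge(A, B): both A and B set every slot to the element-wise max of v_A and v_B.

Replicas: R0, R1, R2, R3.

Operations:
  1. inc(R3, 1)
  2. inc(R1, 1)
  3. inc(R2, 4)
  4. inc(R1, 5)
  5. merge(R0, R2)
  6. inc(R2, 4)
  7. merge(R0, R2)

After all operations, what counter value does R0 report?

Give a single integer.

Answer: 8

Derivation:
Op 1: inc R3 by 1 -> R3=(0,0,0,1) value=1
Op 2: inc R1 by 1 -> R1=(0,1,0,0) value=1
Op 3: inc R2 by 4 -> R2=(0,0,4,0) value=4
Op 4: inc R1 by 5 -> R1=(0,6,0,0) value=6
Op 5: merge R0<->R2 -> R0=(0,0,4,0) R2=(0,0,4,0)
Op 6: inc R2 by 4 -> R2=(0,0,8,0) value=8
Op 7: merge R0<->R2 -> R0=(0,0,8,0) R2=(0,0,8,0)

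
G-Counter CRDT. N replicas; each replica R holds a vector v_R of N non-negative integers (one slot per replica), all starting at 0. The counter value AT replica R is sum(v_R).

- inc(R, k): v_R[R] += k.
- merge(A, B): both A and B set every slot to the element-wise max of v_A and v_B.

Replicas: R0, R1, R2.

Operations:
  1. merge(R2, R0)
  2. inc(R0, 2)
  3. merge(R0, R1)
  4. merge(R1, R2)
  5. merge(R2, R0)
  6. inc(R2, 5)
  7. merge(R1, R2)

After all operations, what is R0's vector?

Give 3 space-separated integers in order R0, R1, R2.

Op 1: merge R2<->R0 -> R2=(0,0,0) R0=(0,0,0)
Op 2: inc R0 by 2 -> R0=(2,0,0) value=2
Op 3: merge R0<->R1 -> R0=(2,0,0) R1=(2,0,0)
Op 4: merge R1<->R2 -> R1=(2,0,0) R2=(2,0,0)
Op 5: merge R2<->R0 -> R2=(2,0,0) R0=(2,0,0)
Op 6: inc R2 by 5 -> R2=(2,0,5) value=7
Op 7: merge R1<->R2 -> R1=(2,0,5) R2=(2,0,5)

Answer: 2 0 0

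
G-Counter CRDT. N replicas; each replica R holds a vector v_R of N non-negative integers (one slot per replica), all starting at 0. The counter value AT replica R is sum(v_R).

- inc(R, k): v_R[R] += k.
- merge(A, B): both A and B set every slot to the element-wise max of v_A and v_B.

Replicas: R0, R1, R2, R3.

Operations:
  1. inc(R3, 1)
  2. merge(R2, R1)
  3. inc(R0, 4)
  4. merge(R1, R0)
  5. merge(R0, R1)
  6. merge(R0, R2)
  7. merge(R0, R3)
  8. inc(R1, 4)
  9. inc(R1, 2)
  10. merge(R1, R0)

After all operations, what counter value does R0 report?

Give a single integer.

Op 1: inc R3 by 1 -> R3=(0,0,0,1) value=1
Op 2: merge R2<->R1 -> R2=(0,0,0,0) R1=(0,0,0,0)
Op 3: inc R0 by 4 -> R0=(4,0,0,0) value=4
Op 4: merge R1<->R0 -> R1=(4,0,0,0) R0=(4,0,0,0)
Op 5: merge R0<->R1 -> R0=(4,0,0,0) R1=(4,0,0,0)
Op 6: merge R0<->R2 -> R0=(4,0,0,0) R2=(4,0,0,0)
Op 7: merge R0<->R3 -> R0=(4,0,0,1) R3=(4,0,0,1)
Op 8: inc R1 by 4 -> R1=(4,4,0,0) value=8
Op 9: inc R1 by 2 -> R1=(4,6,0,0) value=10
Op 10: merge R1<->R0 -> R1=(4,6,0,1) R0=(4,6,0,1)

Answer: 11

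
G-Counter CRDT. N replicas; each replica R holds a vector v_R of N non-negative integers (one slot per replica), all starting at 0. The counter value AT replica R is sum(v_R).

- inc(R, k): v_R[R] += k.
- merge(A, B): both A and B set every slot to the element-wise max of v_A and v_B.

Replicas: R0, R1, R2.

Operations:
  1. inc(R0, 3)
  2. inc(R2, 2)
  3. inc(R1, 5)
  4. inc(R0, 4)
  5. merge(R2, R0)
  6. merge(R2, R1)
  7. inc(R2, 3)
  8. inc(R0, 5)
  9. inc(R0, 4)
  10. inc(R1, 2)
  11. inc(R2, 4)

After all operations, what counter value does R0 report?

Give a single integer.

Answer: 18

Derivation:
Op 1: inc R0 by 3 -> R0=(3,0,0) value=3
Op 2: inc R2 by 2 -> R2=(0,0,2) value=2
Op 3: inc R1 by 5 -> R1=(0,5,0) value=5
Op 4: inc R0 by 4 -> R0=(7,0,0) value=7
Op 5: merge R2<->R0 -> R2=(7,0,2) R0=(7,0,2)
Op 6: merge R2<->R1 -> R2=(7,5,2) R1=(7,5,2)
Op 7: inc R2 by 3 -> R2=(7,5,5) value=17
Op 8: inc R0 by 5 -> R0=(12,0,2) value=14
Op 9: inc R0 by 4 -> R0=(16,0,2) value=18
Op 10: inc R1 by 2 -> R1=(7,7,2) value=16
Op 11: inc R2 by 4 -> R2=(7,5,9) value=21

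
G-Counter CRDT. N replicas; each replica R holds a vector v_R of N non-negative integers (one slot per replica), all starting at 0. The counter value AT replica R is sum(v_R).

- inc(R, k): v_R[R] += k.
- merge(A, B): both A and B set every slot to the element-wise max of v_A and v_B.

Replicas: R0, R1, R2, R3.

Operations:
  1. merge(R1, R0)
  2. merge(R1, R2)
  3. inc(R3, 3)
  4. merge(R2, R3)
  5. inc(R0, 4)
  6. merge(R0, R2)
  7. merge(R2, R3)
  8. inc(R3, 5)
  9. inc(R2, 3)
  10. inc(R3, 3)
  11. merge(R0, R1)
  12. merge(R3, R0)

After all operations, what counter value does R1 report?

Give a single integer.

Answer: 7

Derivation:
Op 1: merge R1<->R0 -> R1=(0,0,0,0) R0=(0,0,0,0)
Op 2: merge R1<->R2 -> R1=(0,0,0,0) R2=(0,0,0,0)
Op 3: inc R3 by 3 -> R3=(0,0,0,3) value=3
Op 4: merge R2<->R3 -> R2=(0,0,0,3) R3=(0,0,0,3)
Op 5: inc R0 by 4 -> R0=(4,0,0,0) value=4
Op 6: merge R0<->R2 -> R0=(4,0,0,3) R2=(4,0,0,3)
Op 7: merge R2<->R3 -> R2=(4,0,0,3) R3=(4,0,0,3)
Op 8: inc R3 by 5 -> R3=(4,0,0,8) value=12
Op 9: inc R2 by 3 -> R2=(4,0,3,3) value=10
Op 10: inc R3 by 3 -> R3=(4,0,0,11) value=15
Op 11: merge R0<->R1 -> R0=(4,0,0,3) R1=(4,0,0,3)
Op 12: merge R3<->R0 -> R3=(4,0,0,11) R0=(4,0,0,11)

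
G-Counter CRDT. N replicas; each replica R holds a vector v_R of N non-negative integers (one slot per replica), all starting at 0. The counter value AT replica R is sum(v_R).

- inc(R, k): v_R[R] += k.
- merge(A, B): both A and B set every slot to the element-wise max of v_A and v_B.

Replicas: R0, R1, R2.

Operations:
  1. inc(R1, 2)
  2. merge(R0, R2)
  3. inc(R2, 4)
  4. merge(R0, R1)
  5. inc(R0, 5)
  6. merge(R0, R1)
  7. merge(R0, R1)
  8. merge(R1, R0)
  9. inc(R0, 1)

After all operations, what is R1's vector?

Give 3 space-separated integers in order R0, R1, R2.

Answer: 5 2 0

Derivation:
Op 1: inc R1 by 2 -> R1=(0,2,0) value=2
Op 2: merge R0<->R2 -> R0=(0,0,0) R2=(0,0,0)
Op 3: inc R2 by 4 -> R2=(0,0,4) value=4
Op 4: merge R0<->R1 -> R0=(0,2,0) R1=(0,2,0)
Op 5: inc R0 by 5 -> R0=(5,2,0) value=7
Op 6: merge R0<->R1 -> R0=(5,2,0) R1=(5,2,0)
Op 7: merge R0<->R1 -> R0=(5,2,0) R1=(5,2,0)
Op 8: merge R1<->R0 -> R1=(5,2,0) R0=(5,2,0)
Op 9: inc R0 by 1 -> R0=(6,2,0) value=8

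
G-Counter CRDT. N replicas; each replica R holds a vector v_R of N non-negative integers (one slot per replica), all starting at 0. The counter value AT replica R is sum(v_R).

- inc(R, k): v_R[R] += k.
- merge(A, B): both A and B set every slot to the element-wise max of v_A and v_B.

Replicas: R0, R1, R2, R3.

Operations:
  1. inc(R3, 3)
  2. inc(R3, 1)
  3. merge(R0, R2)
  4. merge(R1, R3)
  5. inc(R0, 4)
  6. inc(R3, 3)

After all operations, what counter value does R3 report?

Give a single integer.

Answer: 7

Derivation:
Op 1: inc R3 by 3 -> R3=(0,0,0,3) value=3
Op 2: inc R3 by 1 -> R3=(0,0,0,4) value=4
Op 3: merge R0<->R2 -> R0=(0,0,0,0) R2=(0,0,0,0)
Op 4: merge R1<->R3 -> R1=(0,0,0,4) R3=(0,0,0,4)
Op 5: inc R0 by 4 -> R0=(4,0,0,0) value=4
Op 6: inc R3 by 3 -> R3=(0,0,0,7) value=7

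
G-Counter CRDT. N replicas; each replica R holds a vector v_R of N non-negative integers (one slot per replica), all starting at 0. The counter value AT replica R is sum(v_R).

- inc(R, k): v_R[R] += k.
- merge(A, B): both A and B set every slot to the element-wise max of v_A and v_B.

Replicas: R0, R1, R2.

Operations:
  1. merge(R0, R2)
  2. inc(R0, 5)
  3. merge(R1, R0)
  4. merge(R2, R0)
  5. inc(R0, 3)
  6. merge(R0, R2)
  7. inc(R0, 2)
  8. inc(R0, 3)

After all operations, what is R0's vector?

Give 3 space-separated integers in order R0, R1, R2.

Op 1: merge R0<->R2 -> R0=(0,0,0) R2=(0,0,0)
Op 2: inc R0 by 5 -> R0=(5,0,0) value=5
Op 3: merge R1<->R0 -> R1=(5,0,0) R0=(5,0,0)
Op 4: merge R2<->R0 -> R2=(5,0,0) R0=(5,0,0)
Op 5: inc R0 by 3 -> R0=(8,0,0) value=8
Op 6: merge R0<->R2 -> R0=(8,0,0) R2=(8,0,0)
Op 7: inc R0 by 2 -> R0=(10,0,0) value=10
Op 8: inc R0 by 3 -> R0=(13,0,0) value=13

Answer: 13 0 0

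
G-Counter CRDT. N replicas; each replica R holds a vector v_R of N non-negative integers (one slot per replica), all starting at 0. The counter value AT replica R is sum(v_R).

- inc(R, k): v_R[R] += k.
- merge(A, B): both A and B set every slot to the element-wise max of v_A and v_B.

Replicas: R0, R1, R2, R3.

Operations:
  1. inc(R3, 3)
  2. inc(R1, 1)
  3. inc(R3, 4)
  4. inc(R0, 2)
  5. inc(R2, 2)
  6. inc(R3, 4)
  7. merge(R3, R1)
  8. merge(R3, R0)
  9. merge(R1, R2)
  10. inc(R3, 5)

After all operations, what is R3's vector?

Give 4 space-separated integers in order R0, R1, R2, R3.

Op 1: inc R3 by 3 -> R3=(0,0,0,3) value=3
Op 2: inc R1 by 1 -> R1=(0,1,0,0) value=1
Op 3: inc R3 by 4 -> R3=(0,0,0,7) value=7
Op 4: inc R0 by 2 -> R0=(2,0,0,0) value=2
Op 5: inc R2 by 2 -> R2=(0,0,2,0) value=2
Op 6: inc R3 by 4 -> R3=(0,0,0,11) value=11
Op 7: merge R3<->R1 -> R3=(0,1,0,11) R1=(0,1,0,11)
Op 8: merge R3<->R0 -> R3=(2,1,0,11) R0=(2,1,0,11)
Op 9: merge R1<->R2 -> R1=(0,1,2,11) R2=(0,1,2,11)
Op 10: inc R3 by 5 -> R3=(2,1,0,16) value=19

Answer: 2 1 0 16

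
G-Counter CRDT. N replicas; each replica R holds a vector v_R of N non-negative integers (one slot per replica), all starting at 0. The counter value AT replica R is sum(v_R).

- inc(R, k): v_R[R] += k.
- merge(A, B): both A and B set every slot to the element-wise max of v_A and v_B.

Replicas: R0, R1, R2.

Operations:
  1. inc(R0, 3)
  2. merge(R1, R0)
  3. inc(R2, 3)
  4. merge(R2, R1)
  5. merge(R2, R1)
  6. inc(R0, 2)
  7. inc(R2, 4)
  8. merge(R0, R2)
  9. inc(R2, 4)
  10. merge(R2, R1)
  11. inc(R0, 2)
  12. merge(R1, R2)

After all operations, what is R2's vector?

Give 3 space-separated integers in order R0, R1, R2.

Op 1: inc R0 by 3 -> R0=(3,0,0) value=3
Op 2: merge R1<->R0 -> R1=(3,0,0) R0=(3,0,0)
Op 3: inc R2 by 3 -> R2=(0,0,3) value=3
Op 4: merge R2<->R1 -> R2=(3,0,3) R1=(3,0,3)
Op 5: merge R2<->R1 -> R2=(3,0,3) R1=(3,0,3)
Op 6: inc R0 by 2 -> R0=(5,0,0) value=5
Op 7: inc R2 by 4 -> R2=(3,0,7) value=10
Op 8: merge R0<->R2 -> R0=(5,0,7) R2=(5,0,7)
Op 9: inc R2 by 4 -> R2=(5,0,11) value=16
Op 10: merge R2<->R1 -> R2=(5,0,11) R1=(5,0,11)
Op 11: inc R0 by 2 -> R0=(7,0,7) value=14
Op 12: merge R1<->R2 -> R1=(5,0,11) R2=(5,0,11)

Answer: 5 0 11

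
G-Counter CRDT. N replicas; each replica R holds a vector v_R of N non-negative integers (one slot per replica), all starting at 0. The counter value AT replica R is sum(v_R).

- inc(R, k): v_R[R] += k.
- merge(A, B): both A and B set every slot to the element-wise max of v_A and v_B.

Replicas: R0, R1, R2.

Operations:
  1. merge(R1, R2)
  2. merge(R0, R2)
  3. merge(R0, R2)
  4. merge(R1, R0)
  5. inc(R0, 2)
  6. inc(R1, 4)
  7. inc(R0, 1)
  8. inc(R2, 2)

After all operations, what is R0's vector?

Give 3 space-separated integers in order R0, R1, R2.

Answer: 3 0 0

Derivation:
Op 1: merge R1<->R2 -> R1=(0,0,0) R2=(0,0,0)
Op 2: merge R0<->R2 -> R0=(0,0,0) R2=(0,0,0)
Op 3: merge R0<->R2 -> R0=(0,0,0) R2=(0,0,0)
Op 4: merge R1<->R0 -> R1=(0,0,0) R0=(0,0,0)
Op 5: inc R0 by 2 -> R0=(2,0,0) value=2
Op 6: inc R1 by 4 -> R1=(0,4,0) value=4
Op 7: inc R0 by 1 -> R0=(3,0,0) value=3
Op 8: inc R2 by 2 -> R2=(0,0,2) value=2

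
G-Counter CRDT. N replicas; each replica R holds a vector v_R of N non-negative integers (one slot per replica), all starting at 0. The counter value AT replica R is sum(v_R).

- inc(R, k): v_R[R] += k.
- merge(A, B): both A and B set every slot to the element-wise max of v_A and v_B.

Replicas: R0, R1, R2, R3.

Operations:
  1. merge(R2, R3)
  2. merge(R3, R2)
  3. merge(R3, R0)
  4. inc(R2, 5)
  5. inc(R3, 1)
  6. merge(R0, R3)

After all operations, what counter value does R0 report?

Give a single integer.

Answer: 1

Derivation:
Op 1: merge R2<->R3 -> R2=(0,0,0,0) R3=(0,0,0,0)
Op 2: merge R3<->R2 -> R3=(0,0,0,0) R2=(0,0,0,0)
Op 3: merge R3<->R0 -> R3=(0,0,0,0) R0=(0,0,0,0)
Op 4: inc R2 by 5 -> R2=(0,0,5,0) value=5
Op 5: inc R3 by 1 -> R3=(0,0,0,1) value=1
Op 6: merge R0<->R3 -> R0=(0,0,0,1) R3=(0,0,0,1)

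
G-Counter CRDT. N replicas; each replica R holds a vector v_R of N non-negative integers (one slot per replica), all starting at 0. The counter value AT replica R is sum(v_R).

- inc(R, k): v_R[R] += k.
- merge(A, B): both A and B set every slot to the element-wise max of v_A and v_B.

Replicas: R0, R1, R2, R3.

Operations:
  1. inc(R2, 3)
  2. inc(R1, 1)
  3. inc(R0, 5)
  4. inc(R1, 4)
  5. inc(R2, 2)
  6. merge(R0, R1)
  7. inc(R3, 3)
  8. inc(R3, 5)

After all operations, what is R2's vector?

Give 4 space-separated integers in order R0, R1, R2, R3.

Op 1: inc R2 by 3 -> R2=(0,0,3,0) value=3
Op 2: inc R1 by 1 -> R1=(0,1,0,0) value=1
Op 3: inc R0 by 5 -> R0=(5,0,0,0) value=5
Op 4: inc R1 by 4 -> R1=(0,5,0,0) value=5
Op 5: inc R2 by 2 -> R2=(0,0,5,0) value=5
Op 6: merge R0<->R1 -> R0=(5,5,0,0) R1=(5,5,0,0)
Op 7: inc R3 by 3 -> R3=(0,0,0,3) value=3
Op 8: inc R3 by 5 -> R3=(0,0,0,8) value=8

Answer: 0 0 5 0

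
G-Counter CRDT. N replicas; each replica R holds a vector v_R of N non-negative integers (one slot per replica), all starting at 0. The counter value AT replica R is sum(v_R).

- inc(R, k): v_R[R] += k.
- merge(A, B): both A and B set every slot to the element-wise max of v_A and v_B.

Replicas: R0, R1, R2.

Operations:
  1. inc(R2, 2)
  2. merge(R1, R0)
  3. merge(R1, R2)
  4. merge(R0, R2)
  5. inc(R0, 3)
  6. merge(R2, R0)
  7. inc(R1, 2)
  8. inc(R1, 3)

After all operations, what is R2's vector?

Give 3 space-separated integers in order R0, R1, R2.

Op 1: inc R2 by 2 -> R2=(0,0,2) value=2
Op 2: merge R1<->R0 -> R1=(0,0,0) R0=(0,0,0)
Op 3: merge R1<->R2 -> R1=(0,0,2) R2=(0,0,2)
Op 4: merge R0<->R2 -> R0=(0,0,2) R2=(0,0,2)
Op 5: inc R0 by 3 -> R0=(3,0,2) value=5
Op 6: merge R2<->R0 -> R2=(3,0,2) R0=(3,0,2)
Op 7: inc R1 by 2 -> R1=(0,2,2) value=4
Op 8: inc R1 by 3 -> R1=(0,5,2) value=7

Answer: 3 0 2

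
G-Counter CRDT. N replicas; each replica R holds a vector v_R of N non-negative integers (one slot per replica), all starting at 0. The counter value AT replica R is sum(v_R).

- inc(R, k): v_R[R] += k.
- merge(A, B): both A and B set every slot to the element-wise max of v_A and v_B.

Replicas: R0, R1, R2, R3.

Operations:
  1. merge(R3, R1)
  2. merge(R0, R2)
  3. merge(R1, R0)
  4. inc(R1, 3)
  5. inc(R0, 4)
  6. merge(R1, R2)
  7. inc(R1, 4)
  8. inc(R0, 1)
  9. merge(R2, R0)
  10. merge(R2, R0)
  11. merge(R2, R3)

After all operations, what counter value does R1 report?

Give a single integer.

Op 1: merge R3<->R1 -> R3=(0,0,0,0) R1=(0,0,0,0)
Op 2: merge R0<->R2 -> R0=(0,0,0,0) R2=(0,0,0,0)
Op 3: merge R1<->R0 -> R1=(0,0,0,0) R0=(0,0,0,0)
Op 4: inc R1 by 3 -> R1=(0,3,0,0) value=3
Op 5: inc R0 by 4 -> R0=(4,0,0,0) value=4
Op 6: merge R1<->R2 -> R1=(0,3,0,0) R2=(0,3,0,0)
Op 7: inc R1 by 4 -> R1=(0,7,0,0) value=7
Op 8: inc R0 by 1 -> R0=(5,0,0,0) value=5
Op 9: merge R2<->R0 -> R2=(5,3,0,0) R0=(5,3,0,0)
Op 10: merge R2<->R0 -> R2=(5,3,0,0) R0=(5,3,0,0)
Op 11: merge R2<->R3 -> R2=(5,3,0,0) R3=(5,3,0,0)

Answer: 7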